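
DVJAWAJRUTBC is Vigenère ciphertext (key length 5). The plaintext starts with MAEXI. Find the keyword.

RVFDO

Subtract each crib letter from the matching ciphertext letter (mod 26):
D(3)−M(12)=-9≡17 → R
V(21)−A(0)=21 → V
J(9)−E(4)=5 → F
A(0)−X(23)=-23≡3 → D
W(22)−I(8)=14 → O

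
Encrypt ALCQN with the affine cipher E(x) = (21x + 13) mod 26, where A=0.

A(0): 21·0+13=13 → N
L(11): 21·11+13=244≡10 → K
C(2): 21·2+13=55≡3 → D
Q(16): 21·16+13=349≡11 → L
N(13): 21·13+13=286≡0 → A

NKDLA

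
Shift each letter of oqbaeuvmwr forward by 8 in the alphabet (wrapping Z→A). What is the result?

wyjimcduez

o(14): 14+8=22 → w
q(16): 16+8=24 → y
b(1): 1+8=9 → j
a(0): 0+8=8 → i
e(4): 4+8=12 → m
u(20): 20+8=28≡2 → c
v(21): 21+8=29≡3 → d
m(12): 12+8=20 → u
w(22): 22+8=30≡4 → e
r(17): 17+8=25 → z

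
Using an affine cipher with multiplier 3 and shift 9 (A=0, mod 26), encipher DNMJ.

SWTK

D(3): 3·3+9=18 → S
N(13): 3·13+9=48≡22 → W
M(12): 3·12+9=45≡19 → T
J(9): 3·9+9=36≡10 → K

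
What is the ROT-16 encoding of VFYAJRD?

LVOQZHT

V(21): 21+16=37≡11 → L
F(5): 5+16=21 → V
Y(24): 24+16=40≡14 → O
A(0): 0+16=16 → Q
J(9): 9+16=25 → Z
R(17): 17+16=33≡7 → H
D(3): 3+16=19 → T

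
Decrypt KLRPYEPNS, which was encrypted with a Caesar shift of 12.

YZFDMSDBG

K(10): 10−12=-2≡24 → Y
L(11): 11−12=-1≡25 → Z
R(17): 17−12=5 → F
P(15): 15−12=3 → D
Y(24): 24−12=12 → M
E(4): 4−12=-8≡18 → S
P(15): 15−12=3 → D
N(13): 13−12=1 → B
S(18): 18−12=6 → G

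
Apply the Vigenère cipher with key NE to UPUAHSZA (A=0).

HTHEUWME

Repeat the key across the message: NENENENE
U(20)+N(13): 33≡7 → H
P(15)+E(4): 19 → T
U(20)+N(13): 33≡7 → H
A(0)+E(4): 4 → E
H(7)+N(13): 20 → U
S(18)+E(4): 22 → W
Z(25)+N(13): 38≡12 → M
A(0)+E(4): 4 → E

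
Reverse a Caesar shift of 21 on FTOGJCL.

F(5): 5−21=-16≡10 → K
T(19): 19−21=-2≡24 → Y
O(14): 14−21=-7≡19 → T
G(6): 6−21=-15≡11 → L
J(9): 9−21=-12≡14 → O
C(2): 2−21=-19≡7 → H
L(11): 11−21=-10≡16 → Q

KYTLOHQ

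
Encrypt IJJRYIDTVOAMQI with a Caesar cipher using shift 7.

I(8): 8+7=15 → P
J(9): 9+7=16 → Q
J(9): 9+7=16 → Q
R(17): 17+7=24 → Y
Y(24): 24+7=31≡5 → F
I(8): 8+7=15 → P
D(3): 3+7=10 → K
T(19): 19+7=26≡0 → A
V(21): 21+7=28≡2 → C
O(14): 14+7=21 → V
A(0): 0+7=7 → H
M(12): 12+7=19 → T
Q(16): 16+7=23 → X
I(8): 8+7=15 → P

PQQYFPKACVHTXP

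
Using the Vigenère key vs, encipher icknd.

duffy

Repeat the key across the message: vsvsv
i(8)+v(21): 29≡3 → d
c(2)+s(18): 20 → u
k(10)+v(21): 31≡5 → f
n(13)+s(18): 31≡5 → f
d(3)+v(21): 24 → y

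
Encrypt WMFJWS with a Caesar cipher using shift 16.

W(22): 22+16=38≡12 → M
M(12): 12+16=28≡2 → C
F(5): 5+16=21 → V
J(9): 9+16=25 → Z
W(22): 22+16=38≡12 → M
S(18): 18+16=34≡8 → I

MCVZMI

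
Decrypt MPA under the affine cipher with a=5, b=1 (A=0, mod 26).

XIF

The inverse of 5 mod 26 is 21, since 5·21=105≡1. Apply D(y)=21·(y−1) mod 26:
M(12): 21·(12−1)=231≡23 → X
P(15): 21·(15−1)=294≡8 → I
A(0): 21·(0−1)=-21≡5 → F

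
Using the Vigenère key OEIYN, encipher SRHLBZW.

GVPJONA

Repeat the key across the message: OEIYNOE
S(18)+O(14): 32≡6 → G
R(17)+E(4): 21 → V
H(7)+I(8): 15 → P
L(11)+Y(24): 35≡9 → J
B(1)+N(13): 14 → O
Z(25)+O(14): 39≡13 → N
W(22)+E(4): 26≡0 → A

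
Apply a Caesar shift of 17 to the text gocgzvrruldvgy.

g(6): 6+17=23 → x
o(14): 14+17=31≡5 → f
c(2): 2+17=19 → t
g(6): 6+17=23 → x
z(25): 25+17=42≡16 → q
v(21): 21+17=38≡12 → m
r(17): 17+17=34≡8 → i
r(17): 17+17=34≡8 → i
u(20): 20+17=37≡11 → l
l(11): 11+17=28≡2 → c
d(3): 3+17=20 → u
v(21): 21+17=38≡12 → m
g(6): 6+17=23 → x
y(24): 24+17=41≡15 → p

xftxqmiilcumxp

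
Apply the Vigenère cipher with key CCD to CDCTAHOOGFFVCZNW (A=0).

Repeat the key across the message: CCDCCDCCDCCDCCDC
C(2)+C(2): 4 → E
D(3)+C(2): 5 → F
C(2)+D(3): 5 → F
T(19)+C(2): 21 → V
A(0)+C(2): 2 → C
H(7)+D(3): 10 → K
O(14)+C(2): 16 → Q
O(14)+C(2): 16 → Q
G(6)+D(3): 9 → J
F(5)+C(2): 7 → H
F(5)+C(2): 7 → H
V(21)+D(3): 24 → Y
C(2)+C(2): 4 → E
Z(25)+C(2): 27≡1 → B
N(13)+D(3): 16 → Q
W(22)+C(2): 24 → Y

EFFVCKQQJHHYEBQY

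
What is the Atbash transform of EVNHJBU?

E(4) → V(21)
V(21) → E(4)
N(13) → M(12)
H(7) → S(18)
J(9) → Q(16)
B(1) → Y(24)
U(20) → F(5)

VEMSQYF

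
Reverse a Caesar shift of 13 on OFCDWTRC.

O(14): 14−13=1 → B
F(5): 5−13=-8≡18 → S
C(2): 2−13=-11≡15 → P
D(3): 3−13=-10≡16 → Q
W(22): 22−13=9 → J
T(19): 19−13=6 → G
R(17): 17−13=4 → E
C(2): 2−13=-11≡15 → P

BSPQJGEP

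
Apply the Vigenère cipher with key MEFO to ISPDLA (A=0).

UWURXE

Repeat the key across the message: MEFOME
I(8)+M(12): 20 → U
S(18)+E(4): 22 → W
P(15)+F(5): 20 → U
D(3)+O(14): 17 → R
L(11)+M(12): 23 → X
A(0)+E(4): 4 → E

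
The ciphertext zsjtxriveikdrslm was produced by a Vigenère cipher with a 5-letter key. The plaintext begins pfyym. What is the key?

knlvl

Subtract each crib letter from the matching ciphertext letter (mod 26):
z(25)−p(15)=10 → k
s(18)−f(5)=13 → n
j(9)−y(24)=-15≡11 → l
t(19)−y(24)=-5≡21 → v
x(23)−m(12)=11 → l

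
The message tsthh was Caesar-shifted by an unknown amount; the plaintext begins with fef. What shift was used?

From the crib: t(19)−f(5)=14, so the shift is 14.

14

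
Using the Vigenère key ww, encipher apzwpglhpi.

wlvslchdle

Repeat the key across the message: wwwwwwwwww
a(0)+w(22): 22 → w
p(15)+w(22): 37≡11 → l
z(25)+w(22): 47≡21 → v
w(22)+w(22): 44≡18 → s
p(15)+w(22): 37≡11 → l
g(6)+w(22): 28≡2 → c
l(11)+w(22): 33≡7 → h
h(7)+w(22): 29≡3 → d
p(15)+w(22): 37≡11 → l
i(8)+w(22): 30≡4 → e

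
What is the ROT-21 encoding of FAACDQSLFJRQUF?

F(5): 5+21=26≡0 → A
A(0): 0+21=21 → V
A(0): 0+21=21 → V
C(2): 2+21=23 → X
D(3): 3+21=24 → Y
Q(16): 16+21=37≡11 → L
S(18): 18+21=39≡13 → N
L(11): 11+21=32≡6 → G
F(5): 5+21=26≡0 → A
J(9): 9+21=30≡4 → E
R(17): 17+21=38≡12 → M
Q(16): 16+21=37≡11 → L
U(20): 20+21=41≡15 → P
F(5): 5+21=26≡0 → A

AVVXYLNGAEMLPA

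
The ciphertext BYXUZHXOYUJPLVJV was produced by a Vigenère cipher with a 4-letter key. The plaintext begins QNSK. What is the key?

LLFK

Subtract each crib letter from the matching ciphertext letter (mod 26):
B(1)−Q(16)=-15≡11 → L
Y(24)−N(13)=11 → L
X(23)−S(18)=5 → F
U(20)−K(10)=10 → K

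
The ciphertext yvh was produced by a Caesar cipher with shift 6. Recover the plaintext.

y(24): 24−6=18 → s
v(21): 21−6=15 → p
h(7): 7−6=1 → b

spb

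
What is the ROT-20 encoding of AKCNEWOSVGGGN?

UEWHYQIMPAAAH

A(0): 0+20=20 → U
K(10): 10+20=30≡4 → E
C(2): 2+20=22 → W
N(13): 13+20=33≡7 → H
E(4): 4+20=24 → Y
W(22): 22+20=42≡16 → Q
O(14): 14+20=34≡8 → I
S(18): 18+20=38≡12 → M
V(21): 21+20=41≡15 → P
G(6): 6+20=26≡0 → A
G(6): 6+20=26≡0 → A
G(6): 6+20=26≡0 → A
N(13): 13+20=33≡7 → H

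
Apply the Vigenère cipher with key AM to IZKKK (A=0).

ILKWK

Repeat the key across the message: AMAMA
I(8)+A(0): 8 → I
Z(25)+M(12): 37≡11 → L
K(10)+A(0): 10 → K
K(10)+M(12): 22 → W
K(10)+A(0): 10 → K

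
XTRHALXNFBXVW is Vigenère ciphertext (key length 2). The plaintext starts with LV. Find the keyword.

MY

Subtract each crib letter from the matching ciphertext letter (mod 26):
X(23)−L(11)=12 → M
T(19)−V(21)=-2≡24 → Y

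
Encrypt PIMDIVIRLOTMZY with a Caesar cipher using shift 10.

P(15): 15+10=25 → Z
I(8): 8+10=18 → S
M(12): 12+10=22 → W
D(3): 3+10=13 → N
I(8): 8+10=18 → S
V(21): 21+10=31≡5 → F
I(8): 8+10=18 → S
R(17): 17+10=27≡1 → B
L(11): 11+10=21 → V
O(14): 14+10=24 → Y
T(19): 19+10=29≡3 → D
M(12): 12+10=22 → W
Z(25): 25+10=35≡9 → J
Y(24): 24+10=34≡8 → I

ZSWNSFSBVYDWJI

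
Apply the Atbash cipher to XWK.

X(23) → C(2)
W(22) → D(3)
K(10) → P(15)

CDP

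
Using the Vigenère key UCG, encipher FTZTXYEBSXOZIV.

ZVFNZEYDYRQFCX

Repeat the key across the message: UCGUCGUCGUCGUC
F(5)+U(20): 25 → Z
T(19)+C(2): 21 → V
Z(25)+G(6): 31≡5 → F
T(19)+U(20): 39≡13 → N
X(23)+C(2): 25 → Z
Y(24)+G(6): 30≡4 → E
E(4)+U(20): 24 → Y
B(1)+C(2): 3 → D
S(18)+G(6): 24 → Y
X(23)+U(20): 43≡17 → R
O(14)+C(2): 16 → Q
Z(25)+G(6): 31≡5 → F
I(8)+U(20): 28≡2 → C
V(21)+C(2): 23 → X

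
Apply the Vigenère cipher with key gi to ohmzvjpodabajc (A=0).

Repeat the key across the message: gigigigigigigi
o(14)+g(6): 20 → u
h(7)+i(8): 15 → p
m(12)+g(6): 18 → s
z(25)+i(8): 33≡7 → h
v(21)+g(6): 27≡1 → b
j(9)+i(8): 17 → r
p(15)+g(6): 21 → v
o(14)+i(8): 22 → w
d(3)+g(6): 9 → j
a(0)+i(8): 8 → i
b(1)+g(6): 7 → h
a(0)+i(8): 8 → i
j(9)+g(6): 15 → p
c(2)+i(8): 10 → k

upshbrvwjihipk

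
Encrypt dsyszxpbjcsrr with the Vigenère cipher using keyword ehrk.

hzpcdeglnjjbv

Repeat the key across the message: ehrkehrkehrke
d(3)+e(4): 7 → h
s(18)+h(7): 25 → z
y(24)+r(17): 41≡15 → p
s(18)+k(10): 28≡2 → c
z(25)+e(4): 29≡3 → d
x(23)+h(7): 30≡4 → e
p(15)+r(17): 32≡6 → g
b(1)+k(10): 11 → l
j(9)+e(4): 13 → n
c(2)+h(7): 9 → j
s(18)+r(17): 35≡9 → j
r(17)+k(10): 27≡1 → b
r(17)+e(4): 21 → v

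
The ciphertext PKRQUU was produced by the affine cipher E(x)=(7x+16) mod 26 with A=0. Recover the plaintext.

The inverse of 7 mod 26 is 15, since 7·15=105≡1. Apply D(y)=15·(y−16) mod 26:
P(15): 15·(15−16)=-15≡11 → L
K(10): 15·(10−16)=-90≡14 → O
R(17): 15·(17−16)=15 → P
Q(16): 15·(16−16)=0 → A
U(20): 15·(20−16)=60≡8 → I
U(20): 15·(20−16)=60≡8 → I

LOPAII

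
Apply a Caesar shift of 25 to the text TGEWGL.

SFDVFK

T(19): 19+25=44≡18 → S
G(6): 6+25=31≡5 → F
E(4): 4+25=29≡3 → D
W(22): 22+25=47≡21 → V
G(6): 6+25=31≡5 → F
L(11): 11+25=36≡10 → K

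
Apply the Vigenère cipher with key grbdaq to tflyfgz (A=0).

Repeat the key across the message: grbdaqg
t(19)+g(6): 25 → z
f(5)+r(17): 22 → w
l(11)+b(1): 12 → m
y(24)+d(3): 27≡1 → b
f(5)+a(0): 5 → f
g(6)+q(16): 22 → w
z(25)+g(6): 31≡5 → f

zwmbfwf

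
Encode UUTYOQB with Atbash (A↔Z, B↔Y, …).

FFGBLJY

U(20) → F(5)
U(20) → F(5)
T(19) → G(6)
Y(24) → B(1)
O(14) → L(11)
Q(16) → J(9)
B(1) → Y(24)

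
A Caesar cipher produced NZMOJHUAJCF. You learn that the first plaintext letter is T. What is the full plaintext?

TFSUPNAGPIL

From the crib: N(13)−T(19)=-6≡20, so the shift is 20.
Subtract 20 from each ciphertext letter:
N(13): 13−20=-7≡19 → T
Z(25): 25−20=5 → F
M(12): 12−20=-8≡18 → S
O(14): 14−20=-6≡20 → U
J(9): 9−20=-11≡15 → P
H(7): 7−20=-13≡13 → N
U(20): 20−20=0 → A
A(0): 0−20=-20≡6 → G
J(9): 9−20=-11≡15 → P
C(2): 2−20=-18≡8 → I
F(5): 5−20=-15≡11 → L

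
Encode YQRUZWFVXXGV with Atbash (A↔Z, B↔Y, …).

Y(24) → B(1)
Q(16) → J(9)
R(17) → I(8)
U(20) → F(5)
Z(25) → A(0)
W(22) → D(3)
F(5) → U(20)
V(21) → E(4)
X(23) → C(2)
X(23) → C(2)
G(6) → T(19)
V(21) → E(4)

BJIFADUECCTE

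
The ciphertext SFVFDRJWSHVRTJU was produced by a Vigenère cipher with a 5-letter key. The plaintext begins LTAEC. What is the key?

HMVBB

Subtract each crib letter from the matching ciphertext letter (mod 26):
S(18)−L(11)=7 → H
F(5)−T(19)=-14≡12 → M
V(21)−A(0)=21 → V
F(5)−E(4)=1 → B
D(3)−C(2)=1 → B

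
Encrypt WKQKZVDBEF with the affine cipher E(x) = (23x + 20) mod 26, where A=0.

GQYQXJLRIF

W(22): 23·22+20=526≡6 → G
K(10): 23·10+20=250≡16 → Q
Q(16): 23·16+20=388≡24 → Y
K(10): 23·10+20=250≡16 → Q
Z(25): 23·25+20=595≡23 → X
V(21): 23·21+20=503≡9 → J
D(3): 23·3+20=89≡11 → L
B(1): 23·1+20=43≡17 → R
E(4): 23·4+20=112≡8 → I
F(5): 23·5+20=135≡5 → F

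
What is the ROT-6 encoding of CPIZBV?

C(2): 2+6=8 → I
P(15): 15+6=21 → V
I(8): 8+6=14 → O
Z(25): 25+6=31≡5 → F
B(1): 1+6=7 → H
V(21): 21+6=27≡1 → B

IVOFHB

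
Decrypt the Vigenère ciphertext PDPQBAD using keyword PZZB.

Repeat the key across the ciphertext: PZZBPZZ
P(15)−P(15): 0 → A
D(3)−Z(25): -22≡4 → E
P(15)−Z(25): -10≡16 → Q
Q(16)−B(1): 15 → P
B(1)−P(15): -14≡12 → M
A(0)−Z(25): -25≡1 → B
D(3)−Z(25): -22≡4 → E

AEQPMBE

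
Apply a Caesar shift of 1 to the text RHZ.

R(17): 17+1=18 → S
H(7): 7+1=8 → I
Z(25): 25+1=26≡0 → A

SIA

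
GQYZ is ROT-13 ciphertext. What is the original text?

TDLM

G(6): 6−13=-7≡19 → T
Q(16): 16−13=3 → D
Y(24): 24−13=11 → L
Z(25): 25−13=12 → M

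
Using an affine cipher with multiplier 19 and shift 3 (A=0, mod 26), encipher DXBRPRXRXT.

IYWOCOYOYA

D(3): 19·3+3=60≡8 → I
X(23): 19·23+3=440≡24 → Y
B(1): 19·1+3=22 → W
R(17): 19·17+3=326≡14 → O
P(15): 19·15+3=288≡2 → C
R(17): 19·17+3=326≡14 → O
X(23): 19·23+3=440≡24 → Y
R(17): 19·17+3=326≡14 → O
X(23): 19·23+3=440≡24 → Y
T(19): 19·19+3=364≡0 → A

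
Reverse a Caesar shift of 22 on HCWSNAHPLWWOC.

H(7): 7−22=-15≡11 → L
C(2): 2−22=-20≡6 → G
W(22): 22−22=0 → A
S(18): 18−22=-4≡22 → W
N(13): 13−22=-9≡17 → R
A(0): 0−22=-22≡4 → E
H(7): 7−22=-15≡11 → L
P(15): 15−22=-7≡19 → T
L(11): 11−22=-11≡15 → P
W(22): 22−22=0 → A
W(22): 22−22=0 → A
O(14): 14−22=-8≡18 → S
C(2): 2−22=-20≡6 → G

LGAWRELTPAASG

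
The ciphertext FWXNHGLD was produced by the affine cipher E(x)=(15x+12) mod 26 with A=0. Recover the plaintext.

The inverse of 15 mod 26 is 7, since 15·7=105≡1. Apply D(y)=7·(y−12) mod 26:
F(5): 7·(5−12)=-49≡3 → D
W(22): 7·(22−12)=70≡18 → S
X(23): 7·(23−12)=77≡25 → Z
N(13): 7·(13−12)=7 → H
H(7): 7·(7−12)=-35≡17 → R
G(6): 7·(6−12)=-42≡10 → K
L(11): 7·(11−12)=-7≡19 → T
D(3): 7·(3−12)=-63≡15 → P

DSZHRKTP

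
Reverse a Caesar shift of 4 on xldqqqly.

thzmmmhu

x(23): 23−4=19 → t
l(11): 11−4=7 → h
d(3): 3−4=-1≡25 → z
q(16): 16−4=12 → m
q(16): 16−4=12 → m
q(16): 16−4=12 → m
l(11): 11−4=7 → h
y(24): 24−4=20 → u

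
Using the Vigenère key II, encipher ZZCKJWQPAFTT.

HHKSREYXINBB

Repeat the key across the message: IIIIIIIIIIII
Z(25)+I(8): 33≡7 → H
Z(25)+I(8): 33≡7 → H
C(2)+I(8): 10 → K
K(10)+I(8): 18 → S
J(9)+I(8): 17 → R
W(22)+I(8): 30≡4 → E
Q(16)+I(8): 24 → Y
P(15)+I(8): 23 → X
A(0)+I(8): 8 → I
F(5)+I(8): 13 → N
T(19)+I(8): 27≡1 → B
T(19)+I(8): 27≡1 → B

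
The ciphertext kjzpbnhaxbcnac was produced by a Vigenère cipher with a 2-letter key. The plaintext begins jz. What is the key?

Subtract each crib letter from the matching ciphertext letter (mod 26):
k(10)−j(9)=1 → b
j(9)−z(25)=-16≡10 → k

bk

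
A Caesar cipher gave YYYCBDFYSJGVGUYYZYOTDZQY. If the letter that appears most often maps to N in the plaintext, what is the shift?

11

The most frequent ciphertext letter is Y (appears 8 times).
Y is position 24; N is position 13.
Shift = 11.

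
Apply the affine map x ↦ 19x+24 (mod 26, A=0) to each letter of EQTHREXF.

E(4): 19·4+24=100≡22 → W
Q(16): 19·16+24=328≡16 → Q
T(19): 19·19+24=385≡21 → V
H(7): 19·7+24=157≡1 → B
R(17): 19·17+24=347≡9 → J
E(4): 19·4+24=100≡22 → W
X(23): 19·23+24=461≡19 → T
F(5): 19·5+24=119≡15 → P

WQVBJWTP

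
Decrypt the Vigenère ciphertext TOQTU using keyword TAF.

Repeat the key across the ciphertext: TAFTA
T(19)−T(19): 0 → A
O(14)−A(0): 14 → O
Q(16)−F(5): 11 → L
T(19)−T(19): 0 → A
U(20)−A(0): 20 → U

AOLAU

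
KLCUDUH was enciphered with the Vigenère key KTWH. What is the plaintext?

ASGNTBL

Repeat the key across the ciphertext: KTWHKTW
K(10)−K(10): 0 → A
L(11)−T(19): -8≡18 → S
C(2)−W(22): -20≡6 → G
U(20)−H(7): 13 → N
D(3)−K(10): -7≡19 → T
U(20)−T(19): 1 → B
H(7)−W(22): -15≡11 → L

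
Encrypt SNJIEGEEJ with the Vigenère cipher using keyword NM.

Repeat the key across the message: NMNMNMNMN
S(18)+N(13): 31≡5 → F
N(13)+M(12): 25 → Z
J(9)+N(13): 22 → W
I(8)+M(12): 20 → U
E(4)+N(13): 17 → R
G(6)+M(12): 18 → S
E(4)+N(13): 17 → R
E(4)+M(12): 16 → Q
J(9)+N(13): 22 → W

FZWURSRQW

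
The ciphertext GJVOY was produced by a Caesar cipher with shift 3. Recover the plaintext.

DGSLV

G(6): 6−3=3 → D
J(9): 9−3=6 → G
V(21): 21−3=18 → S
O(14): 14−3=11 → L
Y(24): 24−3=21 → V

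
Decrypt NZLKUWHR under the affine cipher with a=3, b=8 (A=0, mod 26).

TXBSEWRD

The inverse of 3 mod 26 is 9, since 3·9=27≡1. Apply D(y)=9·(y−8) mod 26:
N(13): 9·(13−8)=45≡19 → T
Z(25): 9·(25−8)=153≡23 → X
L(11): 9·(11−8)=27≡1 → B
K(10): 9·(10−8)=18 → S
U(20): 9·(20−8)=108≡4 → E
W(22): 9·(22−8)=126≡22 → W
H(7): 9·(7−8)=-9≡17 → R
R(17): 9·(17−8)=81≡3 → D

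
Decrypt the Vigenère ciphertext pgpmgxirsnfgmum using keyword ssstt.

xoxtnfqzzunoubt

Repeat the key across the ciphertext: sssttsssttssstt
p(15)−s(18): -3≡23 → x
g(6)−s(18): -12≡14 → o
p(15)−s(18): -3≡23 → x
m(12)−t(19): -7≡19 → t
g(6)−t(19): -13≡13 → n
x(23)−s(18): 5 → f
i(8)−s(18): -10≡16 → q
r(17)−s(18): -1≡25 → z
s(18)−t(19): -1≡25 → z
n(13)−t(19): -6≡20 → u
f(5)−s(18): -13≡13 → n
g(6)−s(18): -12≡14 → o
m(12)−s(18): -6≡20 → u
u(20)−t(19): 1 → b
m(12)−t(19): -7≡19 → t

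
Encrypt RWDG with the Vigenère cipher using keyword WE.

Repeat the key across the message: WEWE
R(17)+W(22): 39≡13 → N
W(22)+E(4): 26≡0 → A
D(3)+W(22): 25 → Z
G(6)+E(4): 10 → K

NAZK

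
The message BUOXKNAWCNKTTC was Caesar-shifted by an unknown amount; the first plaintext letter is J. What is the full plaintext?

From the crib: B(1)−J(9)=-8≡18, so the shift is 18.
Subtract 18 from each ciphertext letter:
B(1): 1−18=-17≡9 → J
U(20): 20−18=2 → C
O(14): 14−18=-4≡22 → W
X(23): 23−18=5 → F
K(10): 10−18=-8≡18 → S
N(13): 13−18=-5≡21 → V
A(0): 0−18=-18≡8 → I
W(22): 22−18=4 → E
C(2): 2−18=-16≡10 → K
N(13): 13−18=-5≡21 → V
K(10): 10−18=-8≡18 → S
T(19): 19−18=1 → B
T(19): 19−18=1 → B
C(2): 2−18=-16≡10 → K

JCWFSVIEKVSBBK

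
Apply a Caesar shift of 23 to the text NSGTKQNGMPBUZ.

KPDQHNKDJMYRW

N(13): 13+23=36≡10 → K
S(18): 18+23=41≡15 → P
G(6): 6+23=29≡3 → D
T(19): 19+23=42≡16 → Q
K(10): 10+23=33≡7 → H
Q(16): 16+23=39≡13 → N
N(13): 13+23=36≡10 → K
G(6): 6+23=29≡3 → D
M(12): 12+23=35≡9 → J
P(15): 15+23=38≡12 → M
B(1): 1+23=24 → Y
U(20): 20+23=43≡17 → R
Z(25): 25+23=48≡22 → W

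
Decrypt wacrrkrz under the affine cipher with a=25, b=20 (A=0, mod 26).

The inverse of 25 mod 26 is 25, since 25·25=625≡1. Apply D(y)=25·(y−20) mod 26:
w(22): 25·(22−20)=50≡24 → y
a(0): 25·(0−20)=-500≡20 → u
c(2): 25·(2−20)=-450≡18 → s
r(17): 25·(17−20)=-75≡3 → d
r(17): 25·(17−20)=-75≡3 → d
k(10): 25·(10−20)=-250≡10 → k
r(17): 25·(17−20)=-75≡3 → d
z(25): 25·(25−20)=125≡21 → v

yusddkdv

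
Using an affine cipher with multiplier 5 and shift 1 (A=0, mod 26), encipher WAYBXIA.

W(22): 5·22+1=111≡7 → H
A(0): 5·0+1=1 → B
Y(24): 5·24+1=121≡17 → R
B(1): 5·1+1=6 → G
X(23): 5·23+1=116≡12 → M
I(8): 5·8+1=41≡15 → P
A(0): 5·0+1=1 → B

HBRGMPB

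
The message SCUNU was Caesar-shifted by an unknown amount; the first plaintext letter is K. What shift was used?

From the crib: S(18)−K(10)=8, so the shift is 8.

8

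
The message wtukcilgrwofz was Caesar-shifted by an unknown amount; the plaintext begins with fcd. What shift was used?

17

From the crib: w(22)−f(5)=17, so the shift is 17.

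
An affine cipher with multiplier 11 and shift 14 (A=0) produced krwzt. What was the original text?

The inverse of 11 mod 26 is 19, since 11·19=209≡1. Apply D(y)=19·(y−14) mod 26:
k(10): 19·(10−14)=-76≡2 → c
r(17): 19·(17−14)=57≡5 → f
w(22): 19·(22−14)=152≡22 → w
z(25): 19·(25−14)=209≡1 → b
t(19): 19·(19−14)=95≡17 → r

cfwbr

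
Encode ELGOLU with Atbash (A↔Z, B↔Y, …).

E(4) → V(21)
L(11) → O(14)
G(6) → T(19)
O(14) → L(11)
L(11) → O(14)
U(20) → F(5)

VOTLOF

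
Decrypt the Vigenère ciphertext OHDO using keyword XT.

Repeat the key across the ciphertext: XTXT
O(14)−X(23): -9≡17 → R
H(7)−T(19): -12≡14 → O
D(3)−X(23): -20≡6 → G
O(14)−T(19): -5≡21 → V

ROGV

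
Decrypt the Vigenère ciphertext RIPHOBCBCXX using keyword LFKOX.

GDFTRQXROAM

Repeat the key across the ciphertext: LFKOXLFKOXL
R(17)−L(11): 6 → G
I(8)−F(5): 3 → D
P(15)−K(10): 5 → F
H(7)−O(14): -7≡19 → T
O(14)−X(23): -9≡17 → R
B(1)−L(11): -10≡16 → Q
C(2)−F(5): -3≡23 → X
B(1)−K(10): -9≡17 → R
C(2)−O(14): -12≡14 → O
X(23)−X(23): 0 → A
X(23)−L(11): 12 → M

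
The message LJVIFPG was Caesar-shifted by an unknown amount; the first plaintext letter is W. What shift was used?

From the crib: L(11)−W(22)=-11≡15, so the shift is 15.

15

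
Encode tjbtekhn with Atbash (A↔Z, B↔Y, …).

gqygvpsm

t(19) → g(6)
j(9) → q(16)
b(1) → y(24)
t(19) → g(6)
e(4) → v(21)
k(10) → p(15)
h(7) → s(18)
n(13) → m(12)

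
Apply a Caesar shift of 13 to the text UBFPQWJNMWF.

U(20): 20+13=33≡7 → H
B(1): 1+13=14 → O
F(5): 5+13=18 → S
P(15): 15+13=28≡2 → C
Q(16): 16+13=29≡3 → D
W(22): 22+13=35≡9 → J
J(9): 9+13=22 → W
N(13): 13+13=26≡0 → A
M(12): 12+13=25 → Z
W(22): 22+13=35≡9 → J
F(5): 5+13=18 → S

HOSCDJWAZJS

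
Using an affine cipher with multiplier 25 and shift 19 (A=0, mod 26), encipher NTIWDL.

N(13): 25·13+19=344≡6 → G
T(19): 25·19+19=494≡0 → A
I(8): 25·8+19=219≡11 → L
W(22): 25·22+19=569≡23 → X
D(3): 25·3+19=94≡16 → Q
L(11): 25·11+19=294≡8 → I

GALXQI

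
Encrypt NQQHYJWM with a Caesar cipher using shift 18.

N(13): 13+18=31≡5 → F
Q(16): 16+18=34≡8 → I
Q(16): 16+18=34≡8 → I
H(7): 7+18=25 → Z
Y(24): 24+18=42≡16 → Q
J(9): 9+18=27≡1 → B
W(22): 22+18=40≡14 → O
M(12): 12+18=30≡4 → E

FIIZQBOE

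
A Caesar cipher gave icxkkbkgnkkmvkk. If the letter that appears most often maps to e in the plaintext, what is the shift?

6

The most frequent ciphertext letter is k (appears 7 times).
k is position 10; e is position 4.
Shift = 6.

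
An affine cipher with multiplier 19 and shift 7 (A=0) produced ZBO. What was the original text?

The inverse of 19 mod 26 is 11, since 19·11=209≡1. Apply D(y)=11·(y−7) mod 26:
Z(25): 11·(25−7)=198≡16 → Q
B(1): 11·(1−7)=-66≡12 → M
O(14): 11·(14−7)=77≡25 → Z

QMZ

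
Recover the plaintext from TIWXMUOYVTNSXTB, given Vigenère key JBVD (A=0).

KHBUDTTVMSSPOSG

Repeat the key across the ciphertext: JBVDJBVDJBVDJBV
T(19)−J(9): 10 → K
I(8)−B(1): 7 → H
W(22)−V(21): 1 → B
X(23)−D(3): 20 → U
M(12)−J(9): 3 → D
U(20)−B(1): 19 → T
O(14)−V(21): -7≡19 → T
Y(24)−D(3): 21 → V
V(21)−J(9): 12 → M
T(19)−B(1): 18 → S
N(13)−V(21): -8≡18 → S
S(18)−D(3): 15 → P
X(23)−J(9): 14 → O
T(19)−B(1): 18 → S
B(1)−V(21): -20≡6 → G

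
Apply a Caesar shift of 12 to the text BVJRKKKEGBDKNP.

B(1): 1+12=13 → N
V(21): 21+12=33≡7 → H
J(9): 9+12=21 → V
R(17): 17+12=29≡3 → D
K(10): 10+12=22 → W
K(10): 10+12=22 → W
K(10): 10+12=22 → W
E(4): 4+12=16 → Q
G(6): 6+12=18 → S
B(1): 1+12=13 → N
D(3): 3+12=15 → P
K(10): 10+12=22 → W
N(13): 13+12=25 → Z
P(15): 15+12=27≡1 → B

NHVDWWWQSNPWZB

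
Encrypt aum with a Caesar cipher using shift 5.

fzr

a(0): 0+5=5 → f
u(20): 20+5=25 → z
m(12): 12+5=17 → r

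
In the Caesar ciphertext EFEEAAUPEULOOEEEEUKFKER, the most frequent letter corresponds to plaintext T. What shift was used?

11

The most frequent ciphertext letter is E (appears 9 times).
E is position 4; T is position 19.
Shift = -15≡11.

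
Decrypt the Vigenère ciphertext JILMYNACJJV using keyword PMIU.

UWDSJBSIUXN

Repeat the key across the ciphertext: PMIUPMIUPMI
J(9)−P(15): -6≡20 → U
I(8)−M(12): -4≡22 → W
L(11)−I(8): 3 → D
M(12)−U(20): -8≡18 → S
Y(24)−P(15): 9 → J
N(13)−M(12): 1 → B
A(0)−I(8): -8≡18 → S
C(2)−U(20): -18≡8 → I
J(9)−P(15): -6≡20 → U
J(9)−M(12): -3≡23 → X
V(21)−I(8): 13 → N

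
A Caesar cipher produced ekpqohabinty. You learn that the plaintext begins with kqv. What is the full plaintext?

From the crib: e(4)−k(10)=-6≡20, so the shift is 20.
Subtract 20 from each ciphertext letter:
e(4): 4−20=-16≡10 → k
k(10): 10−20=-10≡16 → q
p(15): 15−20=-5≡21 → v
q(16): 16−20=-4≡22 → w
o(14): 14−20=-6≡20 → u
h(7): 7−20=-13≡13 → n
a(0): 0−20=-20≡6 → g
b(1): 1−20=-19≡7 → h
i(8): 8−20=-12≡14 → o
n(13): 13−20=-7≡19 → t
t(19): 19−20=-1≡25 → z
y(24): 24−20=4 → e

kqvwunghotze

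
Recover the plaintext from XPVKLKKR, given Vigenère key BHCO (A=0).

WITWKDID

Repeat the key across the ciphertext: BHCOBHCO
X(23)−B(1): 22 → W
P(15)−H(7): 8 → I
V(21)−C(2): 19 → T
K(10)−O(14): -4≡22 → W
L(11)−B(1): 10 → K
K(10)−H(7): 3 → D
K(10)−C(2): 8 → I
R(17)−O(14): 3 → D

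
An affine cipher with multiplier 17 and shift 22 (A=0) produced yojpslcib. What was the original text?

uynvmhiql

The inverse of 17 mod 26 is 23, since 17·23=391≡1. Apply D(y)=23·(y−22) mod 26:
y(24): 23·(24−22)=46≡20 → u
o(14): 23·(14−22)=-184≡24 → y
j(9): 23·(9−22)=-299≡13 → n
p(15): 23·(15−22)=-161≡21 → v
s(18): 23·(18−22)=-92≡12 → m
l(11): 23·(11−22)=-253≡7 → h
c(2): 23·(2−22)=-460≡8 → i
i(8): 23·(8−22)=-322≡16 → q
b(1): 23·(1−22)=-483≡11 → l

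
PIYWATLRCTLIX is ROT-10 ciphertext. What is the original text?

P(15): 15−10=5 → F
I(8): 8−10=-2≡24 → Y
Y(24): 24−10=14 → O
W(22): 22−10=12 → M
A(0): 0−10=-10≡16 → Q
T(19): 19−10=9 → J
L(11): 11−10=1 → B
R(17): 17−10=7 → H
C(2): 2−10=-8≡18 → S
T(19): 19−10=9 → J
L(11): 11−10=1 → B
I(8): 8−10=-2≡24 → Y
X(23): 23−10=13 → N

FYOMQJBHSJBYN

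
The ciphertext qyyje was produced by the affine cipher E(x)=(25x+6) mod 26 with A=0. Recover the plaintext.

The inverse of 25 mod 26 is 25, since 25·25=625≡1. Apply D(y)=25·(y−6) mod 26:
q(16): 25·(16−6)=250≡16 → q
y(24): 25·(24−6)=450≡8 → i
y(24): 25·(24−6)=450≡8 → i
j(9): 25·(9−6)=75≡23 → x
e(4): 25·(4−6)=-50≡2 → c

qiixc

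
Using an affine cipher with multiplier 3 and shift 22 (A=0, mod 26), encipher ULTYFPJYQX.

EDBQLPXQSN

U(20): 3·20+22=82≡4 → E
L(11): 3·11+22=55≡3 → D
T(19): 3·19+22=79≡1 → B
Y(24): 3·24+22=94≡16 → Q
F(5): 3·5+22=37≡11 → L
P(15): 3·15+22=67≡15 → P
J(9): 3·9+22=49≡23 → X
Y(24): 3·24+22=94≡16 → Q
Q(16): 3·16+22=70≡18 → S
X(23): 3·23+22=91≡13 → N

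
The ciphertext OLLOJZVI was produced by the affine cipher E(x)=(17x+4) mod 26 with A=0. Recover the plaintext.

The inverse of 17 mod 26 is 23, since 17·23=391≡1. Apply D(y)=23·(y−4) mod 26:
O(14): 23·(14−4)=230≡22 → W
L(11): 23·(11−4)=161≡5 → F
L(11): 23·(11−4)=161≡5 → F
O(14): 23·(14−4)=230≡22 → W
J(9): 23·(9−4)=115≡11 → L
Z(25): 23·(25−4)=483≡15 → P
V(21): 23·(21−4)=391≡1 → B
I(8): 23·(8−4)=92≡14 → O

WFFWLPBO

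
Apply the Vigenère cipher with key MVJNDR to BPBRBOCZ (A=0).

Repeat the key across the message: MVJNDRMV
B(1)+M(12): 13 → N
P(15)+V(21): 36≡10 → K
B(1)+J(9): 10 → K
R(17)+N(13): 30≡4 → E
B(1)+D(3): 4 → E
O(14)+R(17): 31≡5 → F
C(2)+M(12): 14 → O
Z(25)+V(21): 46≡20 → U

NKKEEFOU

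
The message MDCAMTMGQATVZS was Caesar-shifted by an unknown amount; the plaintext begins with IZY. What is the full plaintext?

From the crib: M(12)−I(8)=4, so the shift is 4.
Subtract 4 from each ciphertext letter:
M(12): 12−4=8 → I
D(3): 3−4=-1≡25 → Z
C(2): 2−4=-2≡24 → Y
A(0): 0−4=-4≡22 → W
M(12): 12−4=8 → I
T(19): 19−4=15 → P
M(12): 12−4=8 → I
G(6): 6−4=2 → C
Q(16): 16−4=12 → M
A(0): 0−4=-4≡22 → W
T(19): 19−4=15 → P
V(21): 21−4=17 → R
Z(25): 25−4=21 → V
S(18): 18−4=14 → O

IZYWIPICMWPRVO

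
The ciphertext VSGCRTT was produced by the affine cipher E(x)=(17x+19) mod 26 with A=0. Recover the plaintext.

UDNZGAA

The inverse of 17 mod 26 is 23, since 17·23=391≡1. Apply D(y)=23·(y−19) mod 26:
V(21): 23·(21−19)=46≡20 → U
S(18): 23·(18−19)=-23≡3 → D
G(6): 23·(6−19)=-299≡13 → N
C(2): 23·(2−19)=-391≡25 → Z
R(17): 23·(17−19)=-46≡6 → G
T(19): 23·(19−19)=0 → A
T(19): 23·(19−19)=0 → A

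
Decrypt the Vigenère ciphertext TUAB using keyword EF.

Repeat the key across the ciphertext: EFEF
T(19)−E(4): 15 → P
U(20)−F(5): 15 → P
A(0)−E(4): -4≡22 → W
B(1)−F(5): -4≡22 → W

PPWW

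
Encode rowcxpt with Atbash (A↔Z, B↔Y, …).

r(17) → i(8)
o(14) → l(11)
w(22) → d(3)
c(2) → x(23)
x(23) → c(2)
p(15) → k(10)
t(19) → g(6)

ildxckg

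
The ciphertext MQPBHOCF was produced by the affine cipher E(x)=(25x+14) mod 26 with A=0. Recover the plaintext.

CYZNHAMJ

The inverse of 25 mod 26 is 25, since 25·25=625≡1. Apply D(y)=25·(y−14) mod 26:
M(12): 25·(12−14)=-50≡2 → C
Q(16): 25·(16−14)=50≡24 → Y
P(15): 25·(15−14)=25 → Z
B(1): 25·(1−14)=-325≡13 → N
H(7): 25·(7−14)=-175≡7 → H
O(14): 25·(14−14)=0 → A
C(2): 25·(2−14)=-300≡12 → M
F(5): 25·(5−14)=-225≡9 → J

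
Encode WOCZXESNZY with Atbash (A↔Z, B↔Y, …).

W(22) → D(3)
O(14) → L(11)
C(2) → X(23)
Z(25) → A(0)
X(23) → C(2)
E(4) → V(21)
S(18) → H(7)
N(13) → M(12)
Z(25) → A(0)
Y(24) → B(1)

DLXACVHMAB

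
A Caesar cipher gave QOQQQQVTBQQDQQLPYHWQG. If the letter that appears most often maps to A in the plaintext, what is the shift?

16

The most frequent ciphertext letter is Q (appears 10 times).
Q is position 16; A is position 0.
Shift = 16.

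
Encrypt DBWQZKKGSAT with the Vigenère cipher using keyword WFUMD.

ZGQCCGPAEDP

Repeat the key across the message: WFUMDWFUMDW
D(3)+W(22): 25 → Z
B(1)+F(5): 6 → G
W(22)+U(20): 42≡16 → Q
Q(16)+M(12): 28≡2 → C
Z(25)+D(3): 28≡2 → C
K(10)+W(22): 32≡6 → G
K(10)+F(5): 15 → P
G(6)+U(20): 26≡0 → A
S(18)+M(12): 30≡4 → E
A(0)+D(3): 3 → D
T(19)+W(22): 41≡15 → P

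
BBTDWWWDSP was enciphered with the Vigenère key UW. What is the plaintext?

HFZHCACHYT

Repeat the key across the ciphertext: UWUWUWUWUW
B(1)−U(20): -19≡7 → H
B(1)−W(22): -21≡5 → F
T(19)−U(20): -1≡25 → Z
D(3)−W(22): -19≡7 → H
W(22)−U(20): 2 → C
W(22)−W(22): 0 → A
W(22)−U(20): 2 → C
D(3)−W(22): -19≡7 → H
S(18)−U(20): -2≡24 → Y
P(15)−W(22): -7≡19 → T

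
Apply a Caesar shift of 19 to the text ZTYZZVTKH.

Z(25): 25+19=44≡18 → S
T(19): 19+19=38≡12 → M
Y(24): 24+19=43≡17 → R
Z(25): 25+19=44≡18 → S
Z(25): 25+19=44≡18 → S
V(21): 21+19=40≡14 → O
T(19): 19+19=38≡12 → M
K(10): 10+19=29≡3 → D
H(7): 7+19=26≡0 → A

SMRSSOMDA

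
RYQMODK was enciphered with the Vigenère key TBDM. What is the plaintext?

YXNAVCH

Repeat the key across the ciphertext: TBDMTBD
R(17)−T(19): -2≡24 → Y
Y(24)−B(1): 23 → X
Q(16)−D(3): 13 → N
M(12)−M(12): 0 → A
O(14)−T(19): -5≡21 → V
D(3)−B(1): 2 → C
K(10)−D(3): 7 → H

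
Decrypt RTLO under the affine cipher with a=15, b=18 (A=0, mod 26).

THDY

The inverse of 15 mod 26 is 7, since 15·7=105≡1. Apply D(y)=7·(y−18) mod 26:
R(17): 7·(17−18)=-7≡19 → T
T(19): 7·(19−18)=7 → H
L(11): 7·(11−18)=-49≡3 → D
O(14): 7·(14−18)=-28≡24 → Y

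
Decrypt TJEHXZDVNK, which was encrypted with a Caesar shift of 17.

T(19): 19−17=2 → C
J(9): 9−17=-8≡18 → S
E(4): 4−17=-13≡13 → N
H(7): 7−17=-10≡16 → Q
X(23): 23−17=6 → G
Z(25): 25−17=8 → I
D(3): 3−17=-14≡12 → M
V(21): 21−17=4 → E
N(13): 13−17=-4≡22 → W
K(10): 10−17=-7≡19 → T

CSNQGIMEWT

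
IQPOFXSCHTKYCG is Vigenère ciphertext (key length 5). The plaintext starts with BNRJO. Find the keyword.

HDYFR

Subtract each crib letter from the matching ciphertext letter (mod 26):
I(8)−B(1)=7 → H
Q(16)−N(13)=3 → D
P(15)−R(17)=-2≡24 → Y
O(14)−J(9)=5 → F
F(5)−O(14)=-9≡17 → R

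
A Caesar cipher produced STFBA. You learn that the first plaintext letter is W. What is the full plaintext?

WXJFE

From the crib: S(18)−W(22)=-4≡22, so the shift is 22.
Subtract 22 from each ciphertext letter:
S(18): 18−22=-4≡22 → W
T(19): 19−22=-3≡23 → X
F(5): 5−22=-17≡9 → J
B(1): 1−22=-21≡5 → F
A(0): 0−22=-22≡4 → E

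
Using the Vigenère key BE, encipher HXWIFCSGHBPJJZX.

Repeat the key across the message: BEBEBEBEBEBEBEB
H(7)+B(1): 8 → I
X(23)+E(4): 27≡1 → B
W(22)+B(1): 23 → X
I(8)+E(4): 12 → M
F(5)+B(1): 6 → G
C(2)+E(4): 6 → G
S(18)+B(1): 19 → T
G(6)+E(4): 10 → K
H(7)+B(1): 8 → I
B(1)+E(4): 5 → F
P(15)+B(1): 16 → Q
J(9)+E(4): 13 → N
J(9)+B(1): 10 → K
Z(25)+E(4): 29≡3 → D
X(23)+B(1): 24 → Y

IBXMGGTKIFQNKDY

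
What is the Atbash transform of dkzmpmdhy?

wpanknwsb

d(3) → w(22)
k(10) → p(15)
z(25) → a(0)
m(12) → n(13)
p(15) → k(10)
m(12) → n(13)
d(3) → w(22)
h(7) → s(18)
y(24) → b(1)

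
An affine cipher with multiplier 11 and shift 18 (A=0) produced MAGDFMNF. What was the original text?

The inverse of 11 mod 26 is 19, since 11·19=209≡1. Apply D(y)=19·(y−18) mod 26:
M(12): 19·(12−18)=-114≡16 → Q
A(0): 19·(0−18)=-342≡22 → W
G(6): 19·(6−18)=-228≡6 → G
D(3): 19·(3−18)=-285≡1 → B
F(5): 19·(5−18)=-247≡13 → N
M(12): 19·(12−18)=-114≡16 → Q
N(13): 19·(13−18)=-95≡9 → J
F(5): 19·(5−18)=-247≡13 → N

QWGBNQJN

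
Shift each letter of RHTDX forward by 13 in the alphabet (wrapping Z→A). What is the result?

EUGQK

R(17): 17+13=30≡4 → E
H(7): 7+13=20 → U
T(19): 19+13=32≡6 → G
D(3): 3+13=16 → Q
X(23): 23+13=36≡10 → K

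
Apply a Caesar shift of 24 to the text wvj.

w(22): 22+24=46≡20 → u
v(21): 21+24=45≡19 → t
j(9): 9+24=33≡7 → h

uth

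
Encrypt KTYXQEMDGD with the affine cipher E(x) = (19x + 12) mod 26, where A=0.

UJAHEKGRWR

K(10): 19·10+12=202≡20 → U
T(19): 19·19+12=373≡9 → J
Y(24): 19·24+12=468≡0 → A
X(23): 19·23+12=449≡7 → H
Q(16): 19·16+12=316≡4 → E
E(4): 19·4+12=88≡10 → K
M(12): 19·12+12=240≡6 → G
D(3): 19·3+12=69≡17 → R
G(6): 19·6+12=126≡22 → W
D(3): 19·3+12=69≡17 → R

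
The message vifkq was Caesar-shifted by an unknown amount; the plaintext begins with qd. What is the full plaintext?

From the crib: v(21)−q(16)=5, so the shift is 5.
Subtract 5 from each ciphertext letter:
v(21): 21−5=16 → q
i(8): 8−5=3 → d
f(5): 5−5=0 → a
k(10): 10−5=5 → f
q(16): 16−5=11 → l

qdafl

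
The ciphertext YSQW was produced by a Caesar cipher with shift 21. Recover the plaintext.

DXVB

Y(24): 24−21=3 → D
S(18): 18−21=-3≡23 → X
Q(16): 16−21=-5≡21 → V
W(22): 22−21=1 → B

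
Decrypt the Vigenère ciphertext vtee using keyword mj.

jksv

Repeat the key across the ciphertext: mjmj
v(21)−m(12): 9 → j
t(19)−j(9): 10 → k
e(4)−m(12): -8≡18 → s
e(4)−j(9): -5≡21 → v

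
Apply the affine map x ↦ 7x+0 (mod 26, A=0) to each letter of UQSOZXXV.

KIWUTFFR

U(20): 7·20+0=140≡10 → K
Q(16): 7·16+0=112≡8 → I
S(18): 7·18+0=126≡22 → W
O(14): 7·14+0=98≡20 → U
Z(25): 7·25+0=175≡19 → T
X(23): 7·23+0=161≡5 → F
X(23): 7·23+0=161≡5 → F
V(21): 7·21+0=147≡17 → R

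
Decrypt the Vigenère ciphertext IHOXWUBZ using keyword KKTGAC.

YXVRWSRP

Repeat the key across the ciphertext: KKTGACKK
I(8)−K(10): -2≡24 → Y
H(7)−K(10): -3≡23 → X
O(14)−T(19): -5≡21 → V
X(23)−G(6): 17 → R
W(22)−A(0): 22 → W
U(20)−C(2): 18 → S
B(1)−K(10): -9≡17 → R
Z(25)−K(10): 15 → P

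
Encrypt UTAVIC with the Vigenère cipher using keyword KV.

EOKQSX

Repeat the key across the message: KVKVKV
U(20)+K(10): 30≡4 → E
T(19)+V(21): 40≡14 → O
A(0)+K(10): 10 → K
V(21)+V(21): 42≡16 → Q
I(8)+K(10): 18 → S
C(2)+V(21): 23 → X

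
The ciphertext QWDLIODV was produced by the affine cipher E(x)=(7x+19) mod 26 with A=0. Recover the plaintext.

The inverse of 7 mod 26 is 15, since 7·15=105≡1. Apply D(y)=15·(y−19) mod 26:
Q(16): 15·(16−19)=-45≡7 → H
W(22): 15·(22−19)=45≡19 → T
D(3): 15·(3−19)=-240≡20 → U
L(11): 15·(11−19)=-120≡10 → K
I(8): 15·(8−19)=-165≡17 → R
O(14): 15·(14−19)=-75≡3 → D
D(3): 15·(3−19)=-240≡20 → U
V(21): 15·(21−19)=30≡4 → E

HTUKRDUE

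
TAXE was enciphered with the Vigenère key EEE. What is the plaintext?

PWTA

Repeat the key across the ciphertext: EEEE
T(19)−E(4): 15 → P
A(0)−E(4): -4≡22 → W
X(23)−E(4): 19 → T
E(4)−E(4): 0 → A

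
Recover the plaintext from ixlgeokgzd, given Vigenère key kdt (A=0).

Repeat the key across the ciphertext: kdtkdtkdtk
i(8)−k(10): -2≡24 → y
x(23)−d(3): 20 → u
l(11)−t(19): -8≡18 → s
g(6)−k(10): -4≡22 → w
e(4)−d(3): 1 → b
o(14)−t(19): -5≡21 → v
k(10)−k(10): 0 → a
g(6)−d(3): 3 → d
z(25)−t(19): 6 → g
d(3)−k(10): -7≡19 → t

yuswbvadgt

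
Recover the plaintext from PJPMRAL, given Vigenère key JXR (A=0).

GMYDUJC

Repeat the key across the ciphertext: JXRJXRJ
P(15)−J(9): 6 → G
J(9)−X(23): -14≡12 → M
P(15)−R(17): -2≡24 → Y
M(12)−J(9): 3 → D
R(17)−X(23): -6≡20 → U
A(0)−R(17): -17≡9 → J
L(11)−J(9): 2 → C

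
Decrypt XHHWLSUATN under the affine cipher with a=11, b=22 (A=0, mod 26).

TBBAZCOYVL

The inverse of 11 mod 26 is 19, since 11·19=209≡1. Apply D(y)=19·(y−22) mod 26:
X(23): 19·(23−22)=19 → T
H(7): 19·(7−22)=-285≡1 → B
H(7): 19·(7−22)=-285≡1 → B
W(22): 19·(22−22)=0 → A
L(11): 19·(11−22)=-209≡25 → Z
S(18): 19·(18−22)=-76≡2 → C
U(20): 19·(20−22)=-38≡14 → O
A(0): 19·(0−22)=-418≡24 → Y
T(19): 19·(19−22)=-57≡21 → V
N(13): 19·(13−22)=-171≡11 → L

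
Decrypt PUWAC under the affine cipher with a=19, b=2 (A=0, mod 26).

NQMEA

The inverse of 19 mod 26 is 11, since 19·11=209≡1. Apply D(y)=11·(y−2) mod 26:
P(15): 11·(15−2)=143≡13 → N
U(20): 11·(20−2)=198≡16 → Q
W(22): 11·(22−2)=220≡12 → M
A(0): 11·(0−2)=-22≡4 → E
C(2): 11·(2−2)=0 → A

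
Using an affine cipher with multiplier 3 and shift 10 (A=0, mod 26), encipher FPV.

ZDV

F(5): 3·5+10=25 → Z
P(15): 3·15+10=55≡3 → D
V(21): 3·21+10=73≡21 → V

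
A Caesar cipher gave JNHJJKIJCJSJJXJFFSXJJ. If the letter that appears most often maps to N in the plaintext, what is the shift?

The most frequent ciphertext letter is J (appears 10 times).
J is position 9; N is position 13.
Shift = -4≡22.

22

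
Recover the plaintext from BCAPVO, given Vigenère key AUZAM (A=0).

BIBPJO

Repeat the key across the ciphertext: AUZAMA
B(1)−A(0): 1 → B
C(2)−U(20): -18≡8 → I
A(0)−Z(25): -25≡1 → B
P(15)−A(0): 15 → P
V(21)−M(12): 9 → J
O(14)−A(0): 14 → O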